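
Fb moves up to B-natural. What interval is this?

doubly augmented fourth

The letter names run F→B, a span of 3 letter steps, so the interval is some kind of fourth.
Fb to B is 7 semitones. A perfect fourth is 5, so 7 makes it doubly augmented.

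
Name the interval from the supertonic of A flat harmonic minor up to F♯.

augmented fifth

The supertonic of Ab harmonic minor is Bb.
Bb up to F#: letters B→F make it a fifth; 8 semitones makes it augmented.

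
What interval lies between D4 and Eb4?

minor second

The letter names run D→E, a span of 1 letter step, so the interval is some kind of second.
D to Eb is 1 semitone. A major second is 2, so 1 makes it minor.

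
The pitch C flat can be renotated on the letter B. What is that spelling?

B

Plain B sits at the same pitch as Cb, so on the letter B the same pitch needs a natural: B.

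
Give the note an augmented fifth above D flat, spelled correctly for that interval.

A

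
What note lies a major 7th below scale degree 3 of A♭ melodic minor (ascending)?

Dbb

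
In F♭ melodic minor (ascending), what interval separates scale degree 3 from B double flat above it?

major second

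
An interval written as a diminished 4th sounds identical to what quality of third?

major

A diminished fourth spans 4 semitones.
A third spanning 4 semitones is major (the major third is 4).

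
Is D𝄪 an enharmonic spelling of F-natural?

D## is pitch class 4; F is pitch class 5.
The pitch classes differ (4 vs. 5), so they are not enharmonic equivalents.

No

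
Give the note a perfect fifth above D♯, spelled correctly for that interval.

D up a perfect fifth is A, so the target letter is A.
From D#, a perfect fifth is 7 semitones up: A#.

A#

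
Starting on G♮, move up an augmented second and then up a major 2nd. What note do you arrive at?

B#

An augmented second up from G is A# (letter A, 3 semitones up).
A major second up from A# is B# (letter B, 2 semitones up).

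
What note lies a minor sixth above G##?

E#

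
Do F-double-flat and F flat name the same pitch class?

No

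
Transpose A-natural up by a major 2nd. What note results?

B

A up a major second is B, so the target letter is B.
From A, a major second is 2 semitones up: B.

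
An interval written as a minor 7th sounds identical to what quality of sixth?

A minor seventh spans 10 semitones.
A sixth spanning 10 semitones is augmented (the major sixth is 9).

augmented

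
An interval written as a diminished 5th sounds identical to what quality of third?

A diminished fifth spans 6 semitones.
A third spanning 6 semitones is doubly augmented (the major third is 4).

doubly augmented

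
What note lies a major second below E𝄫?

Dbb

A second below E lands on the letter D.
A major second spans 2 semitones, so Ebb moves to pitch class 0. On the letter D that is Dbb.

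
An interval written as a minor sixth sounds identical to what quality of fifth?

A minor sixth spans 8 semitones.
A fifth spanning 8 semitones is augmented (the perfect fifth is 7).

augmented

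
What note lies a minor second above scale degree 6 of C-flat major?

Bbb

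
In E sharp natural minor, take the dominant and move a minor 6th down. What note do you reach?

D##

The dominant of E# natural minor is B#.
A minor sixth (8 semitones) below B# lands on the letter D, giving D##.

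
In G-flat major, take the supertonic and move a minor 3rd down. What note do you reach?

The supertonic of Gb major is Ab.
A minor third (3 semitones) below Ab lands on the letter F, giving F.

F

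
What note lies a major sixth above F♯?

A sixth above F lands on the letter D.
A major sixth spans 9 semitones, so F# moves to pitch class 3. On the letter D that is D#.

D#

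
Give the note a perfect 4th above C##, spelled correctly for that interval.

F##

C up a perfect fourth is F, so the target letter is F.
From C##, a perfect fourth is 5 semitones up: F##.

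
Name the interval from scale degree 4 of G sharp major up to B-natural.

Scale degree 4 of G# major is C#.
C# up to B: letters C→B make it a seventh; 10 semitones makes it minor.

minor seventh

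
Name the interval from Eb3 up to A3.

augmented fourth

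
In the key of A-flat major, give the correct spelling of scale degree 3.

The Ab major scale runs Ab Bb C Db Eb F G.
Degree 3 is C.

C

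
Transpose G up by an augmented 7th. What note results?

A seventh above G lands on the letter F.
An augmented seventh spans 12 semitones, so G moves to pitch class 7. On the letter F that is F##.

F##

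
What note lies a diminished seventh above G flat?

Fbb

G up a major seventh is F#, so the target letter is F.
From Gb, a diminished seventh is 9 semitones up: Fbb.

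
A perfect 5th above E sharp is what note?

A fifth above E lands on the letter B.
A perfect fifth spans 7 semitones, so E# moves to pitch class 0. On the letter B that is B#.

B#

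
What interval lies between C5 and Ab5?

The letter names run C→A, a span of 5 letter steps, so the interval is some kind of sixth.
C to Ab is 8 semitones. A major sixth is 9, so 8 makes it minor.

minor sixth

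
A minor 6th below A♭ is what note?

C

A sixth below A lands on the letter C.
A minor sixth spans 8 semitones, so Ab moves to pitch class 0. On the letter C that is C.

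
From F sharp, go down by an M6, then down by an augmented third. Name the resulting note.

A major sixth down from F# is A (letter A, 9 semitones down).
An augmented third down from A is Fb (letter F, 5 semitones down).

Fb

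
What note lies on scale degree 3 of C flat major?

The Cb major scale runs Cb Db Eb Fb Gb Ab Bb.
Degree 3 is Eb.

Eb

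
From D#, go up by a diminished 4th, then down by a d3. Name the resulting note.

A diminished fourth up from D# is G (letter G, 4 semitones up).
A diminished third down from G is E# (letter E, 2 semitones down).

E#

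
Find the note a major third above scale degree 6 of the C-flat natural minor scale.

Scale degree 6 of Cb natural minor is Abb.
A major third (4 semitones) above Abb lands on the letter C, giving Cb.

Cb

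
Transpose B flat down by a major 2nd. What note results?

Ab

B down a major second is A, so the target letter is A.
From Bb, a major second is 2 semitones down: Ab.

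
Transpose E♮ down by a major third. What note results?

A third below E lands on the letter C.
A major third spans 4 semitones, so E moves to pitch class 0. On the letter C that is C.

C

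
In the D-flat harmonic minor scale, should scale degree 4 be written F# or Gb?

Each scale degree takes a distinct letter name. Degree 4 of a scale on D must use the letter G.
Gb and F# are enharmonically the same pitch, but only Gb uses the letter G, so it is the correct spelling here.

Gb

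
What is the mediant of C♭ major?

The Cb major scale runs Cb Db Eb Fb Gb Ab Bb.
Degree 3 is Eb.

Eb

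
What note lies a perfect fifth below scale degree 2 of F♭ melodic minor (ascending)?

Cb

Scale degree 2 of Fb melodic minor (ascending) is Gb.
A perfect fifth (7 semitones) below Gb lands on the letter C, giving Cb.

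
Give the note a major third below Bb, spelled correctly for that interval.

A third below B lands on the letter G.
A major third spans 4 semitones, so Bb moves to pitch class 6. On the letter G that is Gb.

Gb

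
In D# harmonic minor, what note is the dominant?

A#

The D# harmonic minor scale runs D# E# F# G# A# B C##.
Degree 5 is A#.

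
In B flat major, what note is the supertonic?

C

Degree 2 takes the letter 1 step above B, which is C.
In major, degree 2 sits 2 semitones above the tonic. Bb + 2 semitones is pitch class 0, spelled on C as C.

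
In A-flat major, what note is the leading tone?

Degree 7 takes the letter 6 steps above A, which is G.
In major, degree 7 sits 11 semitones above the tonic. Ab + 11 semitones is pitch class 7, spelled on G as G.

G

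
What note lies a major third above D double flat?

A third above D lands on the letter F.
A major third spans 4 semitones, so Dbb moves to pitch class 4. On the letter F that is Fb.

Fb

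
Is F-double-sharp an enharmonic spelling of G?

Yes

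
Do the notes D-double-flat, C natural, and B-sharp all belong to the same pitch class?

Dbb = pitch class 0 and C = pitch class 0 and B# = pitch class 0 — the same pitch class, so they are enharmonic equivalents.

Yes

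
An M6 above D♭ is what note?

Bb

D up a major sixth is B, so the target letter is B.
From Db, a major sixth is 9 semitones up: Bb.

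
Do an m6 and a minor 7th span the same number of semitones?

No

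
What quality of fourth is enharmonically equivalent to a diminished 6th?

A diminished sixth spans 7 semitones.
A fourth spanning 7 semitones is doubly augmented (the perfect fourth is 5).

doubly augmented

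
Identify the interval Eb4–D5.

The letter names run E→D, a span of 6 letter steps, so the interval is some kind of seventh.
Eb to D is 11 semitones. A major seventh is 11, so 11 makes it major.

major seventh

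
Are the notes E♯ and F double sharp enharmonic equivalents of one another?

Two spellings are enharmonically equivalent only if they share a pitch class.
Here E# → 5, F## → 7; 5 ≠ 7, so they are not.

No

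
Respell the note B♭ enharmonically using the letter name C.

Cbb

Bb is pitch class 10. The letter C alone is pitch class 0.
To reach pitch class 10 from C requires an offset of -2 semitones, i.e. double flat: Cbb.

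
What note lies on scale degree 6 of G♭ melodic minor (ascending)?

Degree 6 takes the letter 5 steps above G, which is E.
In melodic minor (ascending), degree 6 sits 9 semitones above the tonic. Gb + 9 semitones is pitch class 3, spelled on E as Eb.

Eb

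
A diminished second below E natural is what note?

D##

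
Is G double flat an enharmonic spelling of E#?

Yes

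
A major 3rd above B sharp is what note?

B up a major third is D#, so the target letter is D.
From B#, a major third is 4 semitones up: D##.

D##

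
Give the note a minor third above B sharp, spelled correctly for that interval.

A third above B lands on the letter D.
A minor third spans 3 semitones, so B# moves to pitch class 3. On the letter D that is D#.

D#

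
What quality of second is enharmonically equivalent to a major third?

A major third spans 4 semitones.
A second spanning 4 semitones is doubly augmented (the major second is 2).

doubly augmented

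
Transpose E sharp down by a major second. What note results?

A second below E lands on the letter D.
A major second spans 2 semitones, so E# moves to pitch class 3. On the letter D that is D#.

D#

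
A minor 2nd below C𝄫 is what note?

C down a major second is Bb, so the target letter is B.
From Cbb, a minor second is 1 semitone down: Bbb.

Bbb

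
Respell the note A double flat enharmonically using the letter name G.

G

Plain G sits at the same pitch as Abb, so on the letter G the same pitch needs a natural: G.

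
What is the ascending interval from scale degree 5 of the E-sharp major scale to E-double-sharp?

augmented fourth

Scale degree 5 of E# major is B#.
B# up to E##: letters B→E make it a fourth; 6 semitones makes it augmented.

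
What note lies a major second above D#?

E#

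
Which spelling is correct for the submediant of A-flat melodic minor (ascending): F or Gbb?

F

Each scale degree takes a distinct letter name. Degree 6 of a scale on A must use the letter F.
F and Gbb are enharmonically the same pitch, but only F uses the letter F, so it is the correct spelling here.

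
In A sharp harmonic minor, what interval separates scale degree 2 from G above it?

diminished sixth

Scale degree 2 of A# harmonic minor is B#.
B# up to G: letters B→G make it a sixth; 7 semitones makes it diminished.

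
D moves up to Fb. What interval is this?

Counting letters D–E–F gives a third.
D→Fb = 2 semitones, 2 narrower than the major third (4), so diminished.

diminished third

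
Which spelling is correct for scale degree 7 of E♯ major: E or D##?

D##

Each scale degree takes a distinct letter name. Degree 7 of a scale on E must use the letter D.
D## and E are enharmonically the same pitch, but only D## uses the letter D, so it is the correct spelling here.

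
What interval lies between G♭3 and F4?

The letter names run G→F, a span of 6 letter steps, so the interval is some kind of seventh.
Gb to F is 11 semitones. A major seventh is 11, so 11 makes it major.

major seventh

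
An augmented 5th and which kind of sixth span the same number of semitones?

An augmented fifth spans 8 semitones.
A sixth spanning 8 semitones is minor (the major sixth is 9).

minor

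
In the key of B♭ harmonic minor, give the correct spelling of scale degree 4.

Eb

Degree 4 takes the letter 3 steps above B, which is E.
In harmonic minor, degree 4 sits 5 semitones above the tonic. Bb + 5 semitones is pitch class 3, spelled on E as Eb.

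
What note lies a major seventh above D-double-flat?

Cb

A seventh above D lands on the letter C.
A major seventh spans 11 semitones, so Dbb moves to pitch class 11. On the letter C that is Cb.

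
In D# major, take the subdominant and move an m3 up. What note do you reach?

B

The subdominant of D# major is G#.
A minor third (3 semitones) above G# lands on the letter B, giving B.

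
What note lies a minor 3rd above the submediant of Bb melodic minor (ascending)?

Bb

The submediant of Bb melodic minor (ascending) is G.
A minor third (3 semitones) above G lands on the letter B, giving Bb.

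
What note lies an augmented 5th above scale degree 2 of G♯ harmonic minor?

Scale degree 2 of G# harmonic minor is A#.
An augmented fifth (8 semitones) above A# lands on the letter E, giving E##.

E##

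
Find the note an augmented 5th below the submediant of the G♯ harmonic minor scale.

The submediant of G# harmonic minor is E.
An augmented fifth (8 semitones) below E lands on the letter A, giving Ab.

Ab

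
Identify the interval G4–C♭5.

Counting letters G–A–B–C gives a fourth.
G→Cb = 4 semitones, 1 narrower than the perfect fourth (5), so diminished.

diminished fourth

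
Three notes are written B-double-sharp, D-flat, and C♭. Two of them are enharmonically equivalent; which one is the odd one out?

Cb

In 12-tone equal temperament, enharmonic equivalents share a pitch class. B## is pitch class 1; Db is pitch class 1; Cb is pitch class 11.
B## and Db share pitch class 1, while Cb is pitch class 11.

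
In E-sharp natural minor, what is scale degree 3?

G#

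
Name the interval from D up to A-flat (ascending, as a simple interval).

Counting letters D–E–F–G–A gives a fifth.
D→Ab = 6 semitones, 1 narrower than the perfect fifth (7), so diminished.

diminished fifth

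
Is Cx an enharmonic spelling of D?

Yes

C## is pitch class 2; D is pitch class 2.
All spellings map to pitch class 2, so they are enharmonically equivalent.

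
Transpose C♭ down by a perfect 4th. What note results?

Gb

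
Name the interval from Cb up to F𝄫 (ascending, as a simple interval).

diminished fourth

Counting letters C–D–E–F gives a fourth.
Cb→Fbb = 4 semitones, 1 narrower than the perfect fourth (5), so diminished.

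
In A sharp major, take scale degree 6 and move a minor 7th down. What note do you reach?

G##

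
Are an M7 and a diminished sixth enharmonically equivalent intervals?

A major seventh spans 11 semitones; a diminished sixth spans 7.
The spans differ, so they are not enharmonic equivalents.

No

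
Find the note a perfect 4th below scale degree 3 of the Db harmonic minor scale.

Cb

Scale degree 3 of Db harmonic minor is Fb.
A perfect fourth (5 semitones) below Fb lands on the letter C, giving Cb.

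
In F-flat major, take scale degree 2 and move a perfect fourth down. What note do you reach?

Db

Scale degree 2 of Fb major is Gb.
A perfect fourth (5 semitones) below Gb lands on the letter D, giving Db.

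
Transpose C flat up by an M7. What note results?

C up a major seventh is B, so the target letter is B.
From Cb, a major seventh is 11 semitones up: Bb.

Bb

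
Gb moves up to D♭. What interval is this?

Counting letters G–A–B–C–D gives a fifth.
Gb→Db = 7 semitones, exactly the perfect fifth.

perfect fifth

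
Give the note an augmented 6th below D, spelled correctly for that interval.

Fb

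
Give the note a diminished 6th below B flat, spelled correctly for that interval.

A sixth below B lands on the letter D.
A diminished sixth spans 7 semitones, so Bb moves to pitch class 3. On the letter D that is D#.

D#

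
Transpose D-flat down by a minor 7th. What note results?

Eb

D down a major seventh is Eb, so the target letter is E.
From Db, a minor seventh is 10 semitones down: Eb.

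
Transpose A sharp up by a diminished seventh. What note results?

A seventh above A lands on the letter G.
A diminished seventh spans 9 semitones, so A# moves to pitch class 7. On the letter G that is G.

G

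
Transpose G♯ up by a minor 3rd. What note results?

B

G up a major third is B, so the target letter is B.
From G#, a minor third is 3 semitones up: B.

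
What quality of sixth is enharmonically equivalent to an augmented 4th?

doubly diminished

An augmented fourth spans 6 semitones.
A sixth spanning 6 semitones is doubly diminished (the major sixth is 9).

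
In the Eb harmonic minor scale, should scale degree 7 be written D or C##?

D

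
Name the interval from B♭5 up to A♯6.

augmented seventh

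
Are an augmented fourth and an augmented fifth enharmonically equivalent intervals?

No

An augmented fourth spans 6 semitones; an augmented fifth spans 8.
The spans differ, so they are not enharmonic equivalents.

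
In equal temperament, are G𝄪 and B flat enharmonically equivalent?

No

Two spellings are enharmonically equivalent only if they share a pitch class.
Here G## → 9, Bb → 10; 9 ≠ 10, so they are not.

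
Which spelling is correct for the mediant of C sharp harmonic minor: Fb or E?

E

Each scale degree takes a distinct letter name. Degree 3 of a scale on C must use the letter E.
E and Fb are enharmonically the same pitch, but only E uses the letter E, so it is the correct spelling here.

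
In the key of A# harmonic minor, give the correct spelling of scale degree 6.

F#

The A# harmonic minor scale runs A# B# C# D# E# F# G##.
Degree 6 is F#.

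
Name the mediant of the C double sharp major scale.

The C## major scale runs C## D## E## F## G## A## B##.
Degree 3 is E##.

E##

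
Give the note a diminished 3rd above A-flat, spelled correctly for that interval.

A third above A lands on the letter C.
A diminished third spans 2 semitones, so Ab moves to pitch class 10. On the letter C that is Cbb.

Cbb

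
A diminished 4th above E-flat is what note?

A fourth above E lands on the letter A.
A diminished fourth spans 4 semitones, so Eb moves to pitch class 7. On the letter A that is Abb.

Abb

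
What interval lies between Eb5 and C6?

major sixth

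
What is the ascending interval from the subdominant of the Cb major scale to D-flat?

The subdominant of Cb major is Fb.
Fb up to Db: letters F→D make it a sixth; 9 semitones makes it major.

major sixth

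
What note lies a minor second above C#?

A second above C lands on the letter D.
A minor second spans 1 semitone, so C# moves to pitch class 2. On the letter D that is D.

D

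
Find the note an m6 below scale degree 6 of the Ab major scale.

Scale degree 6 of Ab major is F.
A minor sixth (8 semitones) below F lands on the letter A, giving A.

A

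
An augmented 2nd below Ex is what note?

E down a major second is D, so the target letter is D.
From E##, an augmented second is 3 semitones down: D#.

D#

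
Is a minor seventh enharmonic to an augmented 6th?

A minor seventh spans 10 semitones; an augmented sixth spans 10.
They are enharmonically equivalent.

Yes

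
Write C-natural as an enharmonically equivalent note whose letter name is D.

C is pitch class 0. The letter D alone is pitch class 2.
To reach pitch class 0 from D requires an offset of -2 semitones, i.e. double flat: Dbb.

Dbb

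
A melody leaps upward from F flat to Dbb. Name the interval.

minor sixth

Counting letters F–G–A–B–C–D gives a sixth.
Fb→Dbb = 8 semitones, 1 narrower than the major sixth (9), so minor.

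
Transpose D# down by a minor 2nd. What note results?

A second below D lands on the letter C.
A minor second spans 1 semitone, so D# moves to pitch class 2. On the letter C that is C##.

C##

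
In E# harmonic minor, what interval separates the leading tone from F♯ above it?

diminished third

The leading tone of E# harmonic minor is D##.
D## up to F#: letters D→F make it a third; 2 semitones makes it diminished.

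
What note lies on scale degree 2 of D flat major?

Degree 2 takes the letter 1 step above D, which is E.
In major, degree 2 sits 2 semitones above the tonic. Db + 2 semitones is pitch class 3, spelled on E as Eb.

Eb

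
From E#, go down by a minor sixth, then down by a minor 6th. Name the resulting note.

A minor sixth down from E# is G## (letter G, 8 semitones down).
A minor sixth down from G## is B## (letter B, 8 semitones down).

B##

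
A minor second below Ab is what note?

A down a major second is G, so the target letter is G.
From Ab, a minor second is 1 semitone down: G.

G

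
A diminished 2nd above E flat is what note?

A second above E lands on the letter F.
A diminished second spans 0 semitones, so Eb moves to pitch class 3. On the letter F that is Fbb.

Fbb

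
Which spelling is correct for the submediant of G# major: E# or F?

Each scale degree takes a distinct letter name. Degree 6 of a scale on G must use the letter E.
E# and F are enharmonically the same pitch, but only E# uses the letter E, so it is the correct spelling here.

E#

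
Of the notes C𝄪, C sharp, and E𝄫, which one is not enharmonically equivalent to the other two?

In 12-tone equal temperament, enharmonic equivalents share a pitch class. C## is pitch class 2; C# is pitch class 1; Ebb is pitch class 2.
C## and Ebb share pitch class 2, while C# is pitch class 1.

C#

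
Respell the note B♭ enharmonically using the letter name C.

Bb is pitch class 10. The letter C alone is pitch class 0.
To reach pitch class 10 from C requires an offset of -2 semitones, i.e. double flat: Cbb.

Cbb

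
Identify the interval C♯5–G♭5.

doubly diminished fifth

The letter names run C→G, a span of 4 letter steps, so the interval is some kind of fifth.
C# to Gb is 5 semitones. A perfect fifth is 7, so 5 makes it doubly diminished.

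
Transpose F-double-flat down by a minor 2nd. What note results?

F down a major second is Eb, so the target letter is E.
From Fbb, a minor second is 1 semitone down: Ebb.

Ebb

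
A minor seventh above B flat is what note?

A seventh above B lands on the letter A.
A minor seventh spans 10 semitones, so Bb moves to pitch class 8. On the letter A that is Ab.

Ab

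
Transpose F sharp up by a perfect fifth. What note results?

A fifth above F lands on the letter C.
A perfect fifth spans 7 semitones, so F# moves to pitch class 1. On the letter C that is C#.

C#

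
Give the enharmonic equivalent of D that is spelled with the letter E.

Ebb

Plain E sits 2 semitones above D, so on the letter E the same pitch needs a double flat: Ebb.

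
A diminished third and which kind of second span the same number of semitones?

A diminished third spans 2 semitones.
A second spanning 2 semitones is major (the major second is 2).

major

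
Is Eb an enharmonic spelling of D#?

Eb = pitch class 3 and D# = pitch class 3 — the same pitch class, so they are enharmonic equivalents.

Yes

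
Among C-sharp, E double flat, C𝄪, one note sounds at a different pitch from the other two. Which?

In 12-tone equal temperament, enharmonic equivalents share a pitch class. C# is pitch class 1; Ebb is pitch class 2; C## is pitch class 2.
Ebb and C## share pitch class 2, while C# is pitch class 1.

C#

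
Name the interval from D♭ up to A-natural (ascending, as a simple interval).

augmented fifth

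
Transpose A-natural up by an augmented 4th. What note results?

A fourth above A lands on the letter D.
An augmented fourth spans 6 semitones, so A moves to pitch class 3. On the letter D that is D#.

D#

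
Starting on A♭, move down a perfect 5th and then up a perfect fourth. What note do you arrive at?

A perfect fifth down from Ab is Db (letter D, 7 semitones down).
A perfect fourth up from Db is Gb (letter G, 5 semitones up).

Gb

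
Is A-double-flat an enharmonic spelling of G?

Yes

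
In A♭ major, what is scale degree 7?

Degree 7 takes the letter 6 steps above A, which is G.
In major, degree 7 sits 11 semitones above the tonic. Ab + 11 semitones is pitch class 7, spelled on G as G.

G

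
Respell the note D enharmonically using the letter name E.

D is pitch class 2. The letter E alone is pitch class 4.
To reach pitch class 2 from E requires an offset of -2 semitones, i.e. double flat: Ebb.

Ebb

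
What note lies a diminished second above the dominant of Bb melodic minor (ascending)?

The dominant of Bb melodic minor (ascending) is F.
A diminished second (0 semitones) above F lands on the letter G, giving Gbb.

Gbb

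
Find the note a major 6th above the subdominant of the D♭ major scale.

The subdominant of Db major is Gb.
A major sixth (9 semitones) above Gb lands on the letter E, giving Eb.

Eb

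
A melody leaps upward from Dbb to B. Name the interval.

doubly augmented sixth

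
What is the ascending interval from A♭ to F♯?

Counting letters A–B–C–D–E–F gives a sixth.
Ab→F# = 10 semitones, 1 wider than the major sixth (9), so augmented.

augmented sixth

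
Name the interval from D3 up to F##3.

augmented third

Counting letters D–E–F gives a third.
D→F## = 5 semitones, 1 wider than the major third (4), so augmented.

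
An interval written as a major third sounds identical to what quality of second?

A major third spans 4 semitones.
A second spanning 4 semitones is doubly augmented (the major second is 2).

doubly augmented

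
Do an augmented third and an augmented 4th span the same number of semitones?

An augmented third spans 5 semitones; an augmented fourth spans 6.
The spans differ, so they are not enharmonic equivalents.

No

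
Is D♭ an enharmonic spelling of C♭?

Two spellings are enharmonically equivalent only if they share a pitch class.
Here Db → 1, Cb → 11; 1 ≠ 11, so they are not.

No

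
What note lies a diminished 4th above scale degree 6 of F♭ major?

Gbb

Scale degree 6 of Fb major is Db.
A diminished fourth (4 semitones) above Db lands on the letter G, giving Gbb.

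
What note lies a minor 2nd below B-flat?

A second below B lands on the letter A.
A minor second spans 1 semitone, so Bb moves to pitch class 9. On the letter A that is A.

A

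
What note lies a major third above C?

C up a major third is E, so the target letter is E.
From C, a major third is 4 semitones up: E.

E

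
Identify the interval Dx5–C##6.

minor seventh

The letter names run D→C, a span of 6 letter steps, so the interval is some kind of seventh.
D## to C## is 10 semitones. A major seventh is 11, so 10 makes it minor.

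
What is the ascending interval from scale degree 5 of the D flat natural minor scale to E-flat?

Scale degree 5 of Db natural minor is Ab.
Ab up to Eb: letters A→E make it a fifth; 7 semitones makes it perfect.

perfect fifth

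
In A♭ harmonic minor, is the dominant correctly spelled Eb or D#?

Each scale degree takes a distinct letter name. Degree 5 of a scale on A must use the letter E.
Eb and D# are enharmonically the same pitch, but only Eb uses the letter E, so it is the correct spelling here.

Eb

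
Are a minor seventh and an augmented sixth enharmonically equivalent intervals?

A minor seventh spans 10 semitones; an augmented sixth spans 10.
They are enharmonically equivalent.

Yes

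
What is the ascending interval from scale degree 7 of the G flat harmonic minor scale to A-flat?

minor third

Scale degree 7 of Gb harmonic minor is F.
F up to Ab: letters F→A make it a third; 3 semitones makes it minor.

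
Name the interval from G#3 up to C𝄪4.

augmented fourth

The letter names run G→C, a span of 3 letter steps, so the interval is some kind of fourth.
G# to C## is 6 semitones. A perfect fourth is 5, so 6 makes it augmented.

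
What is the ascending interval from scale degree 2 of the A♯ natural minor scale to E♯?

perfect fourth

Scale degree 2 of A# natural minor is B#.
B# up to E#: letters B→E make it a fourth; 5 semitones makes it perfect.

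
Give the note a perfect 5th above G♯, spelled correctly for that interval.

G up a perfect fifth is D, so the target letter is D.
From G#, a perfect fifth is 7 semitones up: D#.

D#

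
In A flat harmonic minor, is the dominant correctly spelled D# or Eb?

Each scale degree takes a distinct letter name. Degree 5 of a scale on A must use the letter E.
Eb and D# are enharmonically the same pitch, but only Eb uses the letter E, so it is the correct spelling here.

Eb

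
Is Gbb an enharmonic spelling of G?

Two spellings are enharmonically equivalent only if they share a pitch class.
Here Gbb → 5, G → 7; 5 ≠ 7, so they are not.

No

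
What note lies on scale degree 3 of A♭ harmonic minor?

Cb

The Ab harmonic minor scale runs Ab Bb Cb Db Eb Fb G.
Degree 3 is Cb.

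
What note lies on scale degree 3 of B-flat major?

D

Degree 3 takes the letter 2 steps above B, which is D.
In major, degree 3 sits 4 semitones above the tonic. Bb + 4 semitones is pitch class 2, spelled on D as D.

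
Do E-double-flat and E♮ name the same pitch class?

No

Two spellings are enharmonically equivalent only if they share a pitch class.
Here Ebb → 2, E → 4; 2 ≠ 4, so they are not.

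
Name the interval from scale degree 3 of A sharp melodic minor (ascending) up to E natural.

minor third

Scale degree 3 of A# melodic minor (ascending) is C#.
C# up to E: letters C→E make it a third; 3 semitones makes it minor.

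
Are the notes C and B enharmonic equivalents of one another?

Two spellings are enharmonically equivalent only if they share a pitch class.
Here C → 0, B → 11; 0 ≠ 11, so they are not.

No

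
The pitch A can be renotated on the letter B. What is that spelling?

Bbb

A is pitch class 9. The letter B alone is pitch class 11.
To reach pitch class 9 from B requires an offset of -2 semitones, i.e. double flat: Bbb.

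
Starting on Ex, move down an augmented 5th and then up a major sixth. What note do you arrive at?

F##

An augmented fifth down from E## is A# (letter A, 8 semitones down).
A major sixth up from A# is F## (letter F, 9 semitones up).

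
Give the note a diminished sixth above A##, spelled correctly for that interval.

A sixth above A lands on the letter F.
A diminished sixth spans 7 semitones, so A## moves to pitch class 6. On the letter F that is F#.

F#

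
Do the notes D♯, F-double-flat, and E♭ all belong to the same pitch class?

Yes

D# = pitch class 3 and Fbb = pitch class 3 and Eb = pitch class 3 — the same pitch class, so they are enharmonic equivalents.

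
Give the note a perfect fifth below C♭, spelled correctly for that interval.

Fb

C down a perfect fifth is F, so the target letter is F.
From Cb, a perfect fifth is 7 semitones down: Fb.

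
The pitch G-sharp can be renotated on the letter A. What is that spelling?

Ab

G# is pitch class 8. The letter A alone is pitch class 9.
To reach pitch class 8 from A requires an offset of -1 semitone, i.e. flat: Ab.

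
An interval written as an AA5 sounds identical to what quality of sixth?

A doubly augmented fifth spans 9 semitones.
A sixth spanning 9 semitones is major (the major sixth is 9).

major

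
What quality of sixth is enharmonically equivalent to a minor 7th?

augmented

A minor seventh spans 10 semitones.
A sixth spanning 10 semitones is augmented (the major sixth is 9).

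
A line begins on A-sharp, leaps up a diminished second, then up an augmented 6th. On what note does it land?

G#

A diminished second up from A# is Bb (letter B, 0 semitones up).
An augmented sixth up from Bb is G# (letter G, 10 semitones up).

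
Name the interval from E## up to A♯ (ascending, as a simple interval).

diminished fourth

The letter names run E→A, a span of 3 letter steps, so the interval is some kind of fourth.
E## to A# is 4 semitones. A perfect fourth is 5, so 4 makes it diminished.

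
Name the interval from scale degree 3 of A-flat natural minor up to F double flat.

diminished fourth

Scale degree 3 of Ab natural minor is Cb.
Cb up to Fbb: letters C→F make it a fourth; 4 semitones makes it diminished.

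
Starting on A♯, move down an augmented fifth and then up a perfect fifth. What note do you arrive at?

A

An augmented fifth down from A# is D (letter D, 8 semitones down).
A perfect fifth up from D is A (letter A, 7 semitones up).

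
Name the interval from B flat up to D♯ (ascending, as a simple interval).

augmented third

The letter names run B→D, a span of 2 letter steps, so the interval is some kind of third.
Bb to D# is 5 semitones. A major third is 4, so 5 makes it augmented.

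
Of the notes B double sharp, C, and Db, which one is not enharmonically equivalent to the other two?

C

In 12-tone equal temperament, enharmonic equivalents share a pitch class. B## is pitch class 1; C is pitch class 0; Db is pitch class 1.
B## and Db share pitch class 1, while C is pitch class 0.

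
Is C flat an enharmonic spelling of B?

Yes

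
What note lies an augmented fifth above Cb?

G

C up a perfect fifth is G, so the target letter is G.
From Cb, an augmented fifth is 8 semitones up: G.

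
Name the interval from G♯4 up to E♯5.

The letter names run G→E, a span of 5 letter steps, so the interval is some kind of sixth.
G# to E# is 9 semitones. A major sixth is 9, so 9 makes it major.

major sixth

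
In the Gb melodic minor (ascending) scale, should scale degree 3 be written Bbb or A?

Each scale degree takes a distinct letter name. Degree 3 of a scale on G must use the letter B.
Bbb and A are enharmonically the same pitch, but only Bbb uses the letter B, so it is the correct spelling here.

Bbb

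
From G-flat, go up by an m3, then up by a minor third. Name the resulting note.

Dbb

A minor third up from Gb is Bbb (letter B, 3 semitones up).
A minor third up from Bbb is Dbb (letter D, 3 semitones up).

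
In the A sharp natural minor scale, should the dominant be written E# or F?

E#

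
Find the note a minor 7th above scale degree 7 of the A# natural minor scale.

F#

Scale degree 7 of A# natural minor is G#.
A minor seventh (10 semitones) above G# lands on the letter F, giving F#.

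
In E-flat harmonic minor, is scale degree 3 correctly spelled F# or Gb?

Each scale degree takes a distinct letter name. Degree 3 of a scale on E must use the letter G.
Gb and F# are enharmonically the same pitch, but only Gb uses the letter G, so it is the correct spelling here.

Gb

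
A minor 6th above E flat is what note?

A sixth above E lands on the letter C.
A minor sixth spans 8 semitones, so Eb moves to pitch class 11. On the letter C that is Cb.

Cb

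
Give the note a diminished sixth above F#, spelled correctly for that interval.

F up a major sixth is D, so the target letter is D.
From F#, a diminished sixth is 7 semitones up: Db.

Db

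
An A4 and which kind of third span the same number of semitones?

doubly augmented

An augmented fourth spans 6 semitones.
A third spanning 6 semitones is doubly augmented (the major third is 4).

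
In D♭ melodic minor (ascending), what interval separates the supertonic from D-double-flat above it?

The supertonic of Db melodic minor (ascending) is Eb.
Eb up to Dbb: letters E→D make it a seventh; 9 semitones makes it diminished.

diminished seventh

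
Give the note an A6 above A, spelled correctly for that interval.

F##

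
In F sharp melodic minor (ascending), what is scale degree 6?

D#

Degree 6 takes the letter 5 steps above F, which is D.
In melodic minor (ascending), degree 6 sits 9 semitones above the tonic. F# + 9 semitones is pitch class 3, spelled on D as D#.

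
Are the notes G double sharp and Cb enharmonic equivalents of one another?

G## is pitch class 9; Cb is pitch class 11.
The pitch classes differ (9 vs. 11), so they are not enharmonic equivalents.

No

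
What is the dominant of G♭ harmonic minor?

Degree 5 takes the letter 4 steps above G, which is D.
In harmonic minor, degree 5 sits 7 semitones above the tonic. Gb + 7 semitones is pitch class 1, spelled on D as Db.

Db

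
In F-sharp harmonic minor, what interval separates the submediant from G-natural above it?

perfect fourth

The submediant of F# harmonic minor is D.
D up to G: letters D→G make it a fourth; 5 semitones makes it perfect.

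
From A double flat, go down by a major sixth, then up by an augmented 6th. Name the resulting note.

Ab

A major sixth down from Abb is Cbb (letter C, 9 semitones down).
An augmented sixth up from Cbb is Ab (letter A, 10 semitones up).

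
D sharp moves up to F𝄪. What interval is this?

The letter names run D→F, a span of 2 letter steps, so the interval is some kind of third.
D# to F## is 4 semitones. A major third is 4, so 4 makes it major.

major third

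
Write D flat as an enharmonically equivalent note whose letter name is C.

C#

Plain C sits 1 semitone below Db, so on the letter C the same pitch needs a sharp: C#.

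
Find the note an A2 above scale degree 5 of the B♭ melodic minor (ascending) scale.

G#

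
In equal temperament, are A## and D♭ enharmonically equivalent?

No

Two spellings are enharmonically equivalent only if they share a pitch class.
Here A## → 11, Db → 1; 1 ≠ 11, so they are not.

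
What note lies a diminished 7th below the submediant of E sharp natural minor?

D##

The submediant of E# natural minor is C#.
A diminished seventh (9 semitones) below C# lands on the letter D, giving D##.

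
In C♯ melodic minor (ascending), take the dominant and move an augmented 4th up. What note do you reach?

C##

The dominant of C# melodic minor (ascending) is G#.
An augmented fourth (6 semitones) above G# lands on the letter C, giving C##.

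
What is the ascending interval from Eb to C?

major sixth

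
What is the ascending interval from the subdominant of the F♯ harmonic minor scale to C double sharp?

The subdominant of F# harmonic minor is B.
B up to C##: letters B→C make it a second; 3 semitones makes it augmented.

augmented second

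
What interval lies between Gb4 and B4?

augmented third

The letter names run G→B, a span of 2 letter steps, so the interval is some kind of third.
Gb to B is 5 semitones. A major third is 4, so 5 makes it augmented.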